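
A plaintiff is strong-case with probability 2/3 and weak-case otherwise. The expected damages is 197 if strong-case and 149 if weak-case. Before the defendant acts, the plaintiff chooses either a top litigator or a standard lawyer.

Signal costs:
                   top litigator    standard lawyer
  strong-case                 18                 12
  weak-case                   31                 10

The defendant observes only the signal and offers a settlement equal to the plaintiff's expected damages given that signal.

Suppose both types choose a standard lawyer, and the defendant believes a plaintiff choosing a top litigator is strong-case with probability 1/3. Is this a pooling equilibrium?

Yes

At the pooled signal (standard lawyer) the defendant holds the prior 2/3 and pays 2/3·197 + 1/3·149 = 181. Off-path (top litigator) belief 1/3 gives 1/3·197 + 2/3·149 = 165.
Strong-case: standard lawyer gives 181 − 12 = 169; top litigator gives 165 − 18 = 147. Stays. ✓
Weak-case: standard lawyer gives 181 − 10 = 171; top litigator gives 165 − 31 = 134. Stays. ✓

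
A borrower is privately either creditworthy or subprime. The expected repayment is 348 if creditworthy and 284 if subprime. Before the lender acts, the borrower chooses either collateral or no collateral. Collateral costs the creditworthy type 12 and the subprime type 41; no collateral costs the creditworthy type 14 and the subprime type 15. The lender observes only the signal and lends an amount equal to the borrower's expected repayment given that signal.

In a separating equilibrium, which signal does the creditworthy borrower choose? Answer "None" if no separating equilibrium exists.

None

Try creditworthy → collateral, subprime → no collateral:
  Under separation the lender infers type exactly: collateral → creditworthy (pays 348), no collateral → subprime (pays 284).
  Creditworthy: collateral gives 348 − 12 = 336; no collateral gives 284 − 14 = 270. No deviation. ✓
  Subprime: no collateral gives 284 − 15 = 269; collateral gives 348 − 41 = 307. Would deviate. ✗
Try creditworthy → no collateral, subprime → collateral:
  Under separation the lender infers type exactly: no collateral → creditworthy (pays 348), collateral → subprime (pays 284).
  Creditworthy: no collateral gives 348 − 14 = 334; collateral gives 284 − 12 = 272. No deviation. ✓
  Subprime: collateral gives 284 − 41 = 243; no collateral gives 348 − 15 = 333. Would deviate. ✗
Neither assignment is incentive-compatible.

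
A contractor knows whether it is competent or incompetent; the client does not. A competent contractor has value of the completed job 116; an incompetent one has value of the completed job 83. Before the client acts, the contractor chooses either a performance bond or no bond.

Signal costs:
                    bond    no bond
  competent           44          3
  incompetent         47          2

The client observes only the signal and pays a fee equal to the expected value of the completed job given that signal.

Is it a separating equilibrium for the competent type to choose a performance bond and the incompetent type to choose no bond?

Under separation the client infers type exactly: bond → competent (pays 116), no bond → incompetent (pays 83).
Competent: bond gives 116 − 44 = 72; no bond gives 83 − 3 = 80. Would deviate. ✗
Incompetent: no bond gives 83 − 2 = 81; bond gives 116 − 47 = 69. No deviation. ✓

No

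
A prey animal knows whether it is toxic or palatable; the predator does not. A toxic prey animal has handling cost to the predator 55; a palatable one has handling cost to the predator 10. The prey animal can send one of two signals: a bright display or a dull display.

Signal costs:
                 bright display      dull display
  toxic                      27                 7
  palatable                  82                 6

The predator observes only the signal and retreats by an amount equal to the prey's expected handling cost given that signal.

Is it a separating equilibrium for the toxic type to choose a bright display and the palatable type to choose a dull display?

Under separation the predator infers type exactly: bright display → toxic (pays 55), dull display → palatable (pays 10).
Toxic: bright display gives 55 − 27 = 28; dull display gives 10 − 7 = 3. No deviation. ✓
Palatable: dull display gives 10 − 6 = 4; bright display gives 55 − 82 = -27. No deviation. ✓
Neither type gains from mimicking the other.

Yes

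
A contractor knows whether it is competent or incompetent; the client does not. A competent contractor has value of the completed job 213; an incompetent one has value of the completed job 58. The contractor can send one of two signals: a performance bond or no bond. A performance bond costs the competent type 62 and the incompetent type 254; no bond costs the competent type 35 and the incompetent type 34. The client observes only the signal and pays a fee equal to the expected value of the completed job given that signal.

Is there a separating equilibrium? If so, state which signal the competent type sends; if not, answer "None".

Try competent → bond, incompetent → no bond:
  If types separate, bond earns payment 213 and no bond earns 58.
  Competent: bond gives 213 − 62 = 151; no bond gives 58 − 35 = 23. No deviation. ✓
  Incompetent: no bond gives 58 − 34 = 24; bond gives 213 − 254 = -41. No deviation. ✓
Both hold — the competent type sends bond.

bond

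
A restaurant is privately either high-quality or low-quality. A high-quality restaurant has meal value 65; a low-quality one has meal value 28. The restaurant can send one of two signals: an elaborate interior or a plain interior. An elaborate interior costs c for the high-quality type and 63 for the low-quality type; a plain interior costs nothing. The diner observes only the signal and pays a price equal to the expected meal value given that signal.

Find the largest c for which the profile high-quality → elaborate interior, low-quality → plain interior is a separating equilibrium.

Under separation: elaborate interior → high-quality (pays 65); plain interior → low-quality (pays 28).
Low-quality: 28 − 0 = 28 ≥ 65 − 63 = 2. Holds regardless of c. ✓
High-quality: 65 − c ≥ 28 − 0, so c ≤ 65 − 28 = 37.

37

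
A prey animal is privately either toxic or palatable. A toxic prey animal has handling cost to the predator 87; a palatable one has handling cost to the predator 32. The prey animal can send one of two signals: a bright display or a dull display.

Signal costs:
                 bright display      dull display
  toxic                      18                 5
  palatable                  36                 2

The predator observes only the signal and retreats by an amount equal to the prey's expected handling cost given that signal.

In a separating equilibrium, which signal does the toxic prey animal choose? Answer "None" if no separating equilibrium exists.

Try toxic → bright display, palatable → dull display:
  If types separate, bright display earns payment 87 and dull display earns 32.
  Toxic: bright display gives 87 − 18 = 69; dull display gives 32 − 5 = 27. No deviation. ✓
  Palatable: dull display gives 32 − 2 = 30; bright display gives 87 − 36 = 51. Would deviate. ✗
Try toxic → dull display, palatable → bright display:
  If types separate, dull display earns payment 87 and bright display earns 32.
  Toxic: dull display gives 87 − 5 = 82; bright display gives 32 − 18 = 14. No deviation. ✓
  Palatable: bright display gives 32 − 36 = -4; dull display gives 87 − 2 = 85. Would deviate. ✗
Neither assignment is incentive-compatible.

None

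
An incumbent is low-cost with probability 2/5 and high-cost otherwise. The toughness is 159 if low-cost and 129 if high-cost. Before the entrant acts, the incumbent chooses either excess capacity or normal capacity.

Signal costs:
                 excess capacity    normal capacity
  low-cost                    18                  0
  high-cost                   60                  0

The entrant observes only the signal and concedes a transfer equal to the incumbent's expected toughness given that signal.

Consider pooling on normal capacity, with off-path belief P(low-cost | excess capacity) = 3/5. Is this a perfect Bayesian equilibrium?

Yes

On the equilibrium path (normal capacity) the entrant holds the prior 2/5 and pays 2/5·159 + 3/5·129 = 141. Off-path (excess capacity) belief 3/5 gives 3/5·159 + 2/5·129 = 147.
Low-cost: normal capacity gives 141 − 0 = 141; excess capacity gives 147 − 18 = 129. Stays. ✓
High-cost: normal capacity gives 141 − 0 = 141; excess capacity gives 147 − 60 = 87. Stays. ✓
Beliefs are Bayes-consistent on-path and both types best-respond.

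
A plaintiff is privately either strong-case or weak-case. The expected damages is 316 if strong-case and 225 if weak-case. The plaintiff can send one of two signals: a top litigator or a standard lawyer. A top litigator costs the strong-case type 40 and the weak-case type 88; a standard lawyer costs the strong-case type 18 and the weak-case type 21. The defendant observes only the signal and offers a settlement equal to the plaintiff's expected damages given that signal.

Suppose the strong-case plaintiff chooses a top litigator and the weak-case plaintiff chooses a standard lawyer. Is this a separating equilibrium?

Under separation the defendant infers type exactly: top litigator → strong-case (pays 316), standard lawyer → weak-case (pays 225).
Strong-case: top litigator gives 316 − 40 = 276; standard lawyer gives 225 − 18 = 207. No deviation. ✓
Weak-case: standard lawyer gives 225 − 21 = 204; top litigator gives 316 − 88 = 228. Would deviate. ✗

No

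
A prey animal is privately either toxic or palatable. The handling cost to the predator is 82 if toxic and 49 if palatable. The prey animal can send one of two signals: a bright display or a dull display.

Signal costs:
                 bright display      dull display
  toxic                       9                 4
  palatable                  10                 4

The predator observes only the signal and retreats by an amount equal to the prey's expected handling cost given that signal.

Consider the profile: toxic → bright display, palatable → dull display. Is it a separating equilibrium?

Under separation the predator infers type exactly: bright display → toxic (pays 82), dull display → palatable (pays 49).
Toxic: bright display gives 82 − 9 = 73; dull display gives 49 − 4 = 45. No deviation. ✓
Palatable: dull display gives 49 − 4 = 45; bright display gives 82 − 10 = 72. Would deviate. ✗

No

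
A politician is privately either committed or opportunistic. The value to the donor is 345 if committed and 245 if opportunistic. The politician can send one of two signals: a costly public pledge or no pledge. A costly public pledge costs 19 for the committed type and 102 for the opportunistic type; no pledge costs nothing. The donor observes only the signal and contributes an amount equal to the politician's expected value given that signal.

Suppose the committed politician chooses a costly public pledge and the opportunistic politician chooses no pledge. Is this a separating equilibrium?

Yes

If types separate, pledge earns payment 345 and no pledge earns 245.
Committed: pledge gives 345 − 19 = 326; no pledge gives 245 − 0 = 245. No deviation. ✓
Opportunistic: no pledge gives 245 − 0 = 245; pledge gives 345 − 102 = 243. No deviation. ✓
Neither type gains from mimicking the other.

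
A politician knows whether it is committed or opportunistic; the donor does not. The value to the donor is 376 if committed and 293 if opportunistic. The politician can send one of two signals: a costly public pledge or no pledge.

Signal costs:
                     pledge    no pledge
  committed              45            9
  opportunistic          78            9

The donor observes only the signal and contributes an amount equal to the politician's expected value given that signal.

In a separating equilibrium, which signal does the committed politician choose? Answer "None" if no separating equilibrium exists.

Try committed → pledge, opportunistic → no pledge:
  If types separate, pledge earns payment 376 and no pledge earns 293.
  Committed: pledge gives 376 − 45 = 331; no pledge gives 293 − 9 = 284. No deviation. ✓
  Opportunistic: no pledge gives 293 − 9 = 284; pledge gives 376 − 78 = 298. Would deviate. ✗
Try committed → no pledge, opportunistic → pledge:
  If types separate, no pledge earns payment 376 and pledge earns 293.
  Committed: no pledge gives 376 − 9 = 367; pledge gives 293 − 45 = 248. No deviation. ✓
  Opportunistic: pledge gives 293 − 78 = 215; no pledge gives 376 − 9 = 367. Would deviate. ✗
Neither assignment is incentive-compatible.

None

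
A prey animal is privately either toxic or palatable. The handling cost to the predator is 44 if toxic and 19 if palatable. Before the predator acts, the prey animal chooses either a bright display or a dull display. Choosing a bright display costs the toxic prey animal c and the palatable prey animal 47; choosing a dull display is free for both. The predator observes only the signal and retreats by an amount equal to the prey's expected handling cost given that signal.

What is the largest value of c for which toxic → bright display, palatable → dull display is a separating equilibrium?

Under separation: bright display → toxic (pays 44); dull display → palatable (pays 19).
Palatable: 19 − 0 = 19 ≥ 44 − 47 = -3. Holds regardless of c. ✓
Toxic: 44 − c ≥ 19 − 0, so c ≤ 44 − 19 = 25.

25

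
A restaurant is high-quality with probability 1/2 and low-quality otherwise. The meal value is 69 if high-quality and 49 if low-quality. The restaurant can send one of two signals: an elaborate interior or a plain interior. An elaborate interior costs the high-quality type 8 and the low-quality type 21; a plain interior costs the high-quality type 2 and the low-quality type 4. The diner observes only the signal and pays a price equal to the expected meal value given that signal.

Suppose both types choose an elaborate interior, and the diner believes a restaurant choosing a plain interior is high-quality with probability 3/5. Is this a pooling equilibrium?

At the pooled signal (elaborate interior) the diner holds the prior 1/2 and pays 1/2·69 + 1/2·49 = 59. Off-path (plain interior) belief 3/5 gives 3/5·69 + 2/5·49 = 61.
High-quality: elaborate interior gives 59 − 8 = 51; plain interior gives 61 − 2 = 59. Deviates. ✗
Low-quality: elaborate interior gives 59 − 21 = 38; plain interior gives 61 − 4 = 57. Deviates. ✗

No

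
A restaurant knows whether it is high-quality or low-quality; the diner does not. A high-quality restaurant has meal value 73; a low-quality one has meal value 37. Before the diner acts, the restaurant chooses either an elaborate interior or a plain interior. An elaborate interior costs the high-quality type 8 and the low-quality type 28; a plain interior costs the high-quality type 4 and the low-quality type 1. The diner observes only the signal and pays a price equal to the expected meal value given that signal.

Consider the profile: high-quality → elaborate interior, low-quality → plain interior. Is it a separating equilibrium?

No

If types separate, elaborate interior earns payment 73 and plain interior earns 37.
High-quality: elaborate interior gives 73 − 8 = 65; plain interior gives 37 − 4 = 33. No deviation. ✓
Low-quality: plain interior gives 37 − 1 = 36; elaborate interior gives 73 − 28 = 45. Would deviate. ✗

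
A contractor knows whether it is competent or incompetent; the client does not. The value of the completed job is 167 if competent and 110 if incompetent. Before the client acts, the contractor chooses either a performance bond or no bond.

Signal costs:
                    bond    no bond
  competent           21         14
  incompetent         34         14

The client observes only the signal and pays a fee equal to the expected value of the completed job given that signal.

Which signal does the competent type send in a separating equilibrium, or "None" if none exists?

None

Try competent → bond, incompetent → no bond:
  Under separation the client infers type exactly: bond → competent (pays 167), no bond → incompetent (pays 110).
  Competent: bond gives 167 − 21 = 146; no bond gives 110 − 14 = 96. No deviation. ✓
  Incompetent: no bond gives 110 − 14 = 96; bond gives 167 − 34 = 133. Would deviate. ✗
Try competent → no bond, incompetent → bond:
  Under separation the client infers type exactly: no bond → competent (pays 167), bond → incompetent (pays 110).
  Competent: no bond gives 167 − 14 = 153; bond gives 110 − 21 = 89. No deviation. ✓
  Incompetent: bond gives 110 − 34 = 76; no bond gives 167 − 14 = 153. Would deviate. ✗
Neither assignment is incentive-compatible.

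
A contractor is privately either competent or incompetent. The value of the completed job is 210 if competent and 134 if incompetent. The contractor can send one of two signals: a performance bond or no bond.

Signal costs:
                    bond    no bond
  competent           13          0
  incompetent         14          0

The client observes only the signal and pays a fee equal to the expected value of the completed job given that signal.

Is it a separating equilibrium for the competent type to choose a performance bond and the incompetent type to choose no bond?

No

If types separate, bond earns payment 210 and no bond earns 134.
Competent: bond gives 210 − 13 = 197; no bond gives 134 − 0 = 134. No deviation. ✓
Incompetent: no bond gives 134 − 0 = 134; bond gives 210 − 14 = 196. Would deviate. ✗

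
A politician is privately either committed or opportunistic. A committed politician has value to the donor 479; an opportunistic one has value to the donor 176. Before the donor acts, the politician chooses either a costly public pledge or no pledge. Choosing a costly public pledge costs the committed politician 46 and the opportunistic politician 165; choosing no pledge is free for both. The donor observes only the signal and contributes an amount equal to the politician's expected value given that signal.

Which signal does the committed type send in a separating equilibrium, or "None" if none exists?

None

Try committed → pledge, opportunistic → no pledge:
  If types separate, pledge earns payment 479 and no pledge earns 176.
  Committed: pledge gives 479 − 46 = 433; no pledge gives 176 − 0 = 176. No deviation. ✓
  Opportunistic: no pledge gives 176 − 0 = 176; pledge gives 479 − 165 = 314. Would deviate. ✗
Try committed → no pledge, opportunistic → pledge:
  If types separate, no pledge earns payment 479 and pledge earns 176.
  Committed: no pledge gives 479 − 0 = 479; pledge gives 176 − 46 = 130. No deviation. ✓
  Opportunistic: pledge gives 176 − 165 = 11; no pledge gives 479 − 0 = 479. Would deviate. ✗
Neither assignment is incentive-compatible.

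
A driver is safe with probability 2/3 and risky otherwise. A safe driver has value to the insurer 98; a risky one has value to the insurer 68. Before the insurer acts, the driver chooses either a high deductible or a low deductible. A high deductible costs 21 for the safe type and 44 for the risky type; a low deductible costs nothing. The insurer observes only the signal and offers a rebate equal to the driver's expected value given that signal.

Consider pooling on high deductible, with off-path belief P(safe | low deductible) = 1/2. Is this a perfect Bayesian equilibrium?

On the equilibrium path (high deductible) the insurer holds the prior 2/3 and pays 2/3·98 + 1/3·68 = 88. Off-path (low deductible) belief 1/2 gives 1/2·98 + 1/2·68 = 83.
Safe: high deductible gives 88 − 21 = 67; low deductible gives 83 − 0 = 83. Deviates. ✗
Risky: high deductible gives 88 − 44 = 44; low deductible gives 83 − 0 = 83. Deviates. ✗

No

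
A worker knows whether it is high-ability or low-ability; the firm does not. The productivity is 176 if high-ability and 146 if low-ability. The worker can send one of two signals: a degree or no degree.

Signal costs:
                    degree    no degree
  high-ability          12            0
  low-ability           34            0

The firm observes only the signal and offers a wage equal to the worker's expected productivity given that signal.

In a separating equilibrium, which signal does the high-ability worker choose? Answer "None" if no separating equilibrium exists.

Try high-ability → degree, low-ability → no degree:
  Under separation the firm infers type exactly: degree → high-ability (pays 176), no degree → low-ability (pays 146).
  High-ability: degree gives 176 − 12 = 164; no degree gives 146 − 0 = 146. No deviation. ✓
  Low-ability: no degree gives 146 − 0 = 146; degree gives 176 − 34 = 142. No deviation. ✓
Both hold — the high-ability type sends degree.

degree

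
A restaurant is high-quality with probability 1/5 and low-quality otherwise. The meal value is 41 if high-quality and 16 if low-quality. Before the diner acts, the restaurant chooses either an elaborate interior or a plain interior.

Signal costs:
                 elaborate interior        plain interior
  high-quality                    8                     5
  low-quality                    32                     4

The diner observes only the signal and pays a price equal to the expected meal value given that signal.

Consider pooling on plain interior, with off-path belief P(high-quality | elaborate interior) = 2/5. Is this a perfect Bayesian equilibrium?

No

On the equilibrium path (plain interior) the diner holds the prior 1/5 and pays 1/5·41 + 4/5·16 = 21. Off-path (elaborate interior) belief 2/5 gives 2/5·41 + 3/5·16 = 26.
High-quality: plain interior gives 21 − 5 = 16; elaborate interior gives 26 − 8 = 18. Deviates. ✗
Low-quality: plain interior gives 21 − 4 = 17; elaborate interior gives 26 − 32 = -6. Stays. ✓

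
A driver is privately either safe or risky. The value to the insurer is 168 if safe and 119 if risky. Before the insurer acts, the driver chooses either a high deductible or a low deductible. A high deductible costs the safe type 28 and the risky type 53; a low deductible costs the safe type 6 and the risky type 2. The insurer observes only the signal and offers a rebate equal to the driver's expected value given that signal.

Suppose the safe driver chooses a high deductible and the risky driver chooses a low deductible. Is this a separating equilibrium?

Yes

If types separate, high deductible earns payment 168 and low deductible earns 119.
Safe: high deductible gives 168 − 28 = 140; low deductible gives 119 − 6 = 113. No deviation. ✓
Risky: low deductible gives 119 − 2 = 117; high deductible gives 168 − 53 = 115. No deviation. ✓
Both incentive constraints hold.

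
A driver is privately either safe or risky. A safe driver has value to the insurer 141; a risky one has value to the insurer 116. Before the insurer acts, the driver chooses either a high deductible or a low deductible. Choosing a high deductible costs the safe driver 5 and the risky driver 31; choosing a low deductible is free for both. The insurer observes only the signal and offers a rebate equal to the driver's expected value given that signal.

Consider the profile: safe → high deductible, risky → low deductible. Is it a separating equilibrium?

Yes

Under separation the insurer infers type exactly: high deductible → safe (pays 141), low deductible → risky (pays 116).
Safe: high deductible gives 141 − 5 = 136; low deductible gives 116 − 0 = 116. No deviation. ✓
Risky: low deductible gives 116 − 0 = 116; high deductible gives 141 − 31 = 110. No deviation. ✓
Neither type gains from mimicking the other.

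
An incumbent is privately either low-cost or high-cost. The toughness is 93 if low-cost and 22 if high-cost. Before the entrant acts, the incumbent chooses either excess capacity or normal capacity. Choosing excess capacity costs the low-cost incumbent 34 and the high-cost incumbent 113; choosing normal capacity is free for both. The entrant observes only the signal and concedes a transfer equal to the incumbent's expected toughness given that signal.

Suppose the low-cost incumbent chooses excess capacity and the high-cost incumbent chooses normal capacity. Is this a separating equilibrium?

Under separation the entrant infers type exactly: excess capacity → low-cost (pays 93), normal capacity → high-cost (pays 22).
Low-cost: excess capacity gives 93 − 34 = 59; normal capacity gives 22 − 0 = 22. No deviation. ✓
High-cost: normal capacity gives 22 − 0 = 22; excess capacity gives 93 − 113 = -20. No deviation. ✓
Both incentive constraints hold.

Yes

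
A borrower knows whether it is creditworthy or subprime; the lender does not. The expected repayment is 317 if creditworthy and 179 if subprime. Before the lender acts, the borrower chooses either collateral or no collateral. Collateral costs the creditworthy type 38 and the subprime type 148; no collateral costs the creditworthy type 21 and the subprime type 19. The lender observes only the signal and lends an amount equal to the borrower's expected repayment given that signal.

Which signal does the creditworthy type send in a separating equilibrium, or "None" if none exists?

None

Try creditworthy → collateral, subprime → no collateral:
  Under separation the lender infers type exactly: collateral → creditworthy (pays 317), no collateral → subprime (pays 179).
  Creditworthy: collateral gives 317 − 38 = 279; no collateral gives 179 − 21 = 158. No deviation. ✓
  Subprime: no collateral gives 179 − 19 = 160; collateral gives 317 − 148 = 169. Would deviate. ✗
Try creditworthy → no collateral, subprime → collateral:
  Under separation the lender infers type exactly: no collateral → creditworthy (pays 317), collateral → subprime (pays 179).
  Creditworthy: no collateral gives 317 − 21 = 296; collateral gives 179 − 38 = 141. No deviation. ✓
  Subprime: collateral gives 179 − 148 = 31; no collateral gives 317 − 19 = 298. Would deviate. ✗
Neither assignment is incentive-compatible.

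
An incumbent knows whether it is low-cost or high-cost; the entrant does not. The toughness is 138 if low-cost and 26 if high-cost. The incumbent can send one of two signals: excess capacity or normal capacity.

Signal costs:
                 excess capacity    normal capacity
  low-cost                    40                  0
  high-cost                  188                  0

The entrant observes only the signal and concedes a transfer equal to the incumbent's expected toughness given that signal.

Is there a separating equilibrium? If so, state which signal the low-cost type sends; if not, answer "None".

Try low-cost → excess capacity, high-cost → normal capacity:
  Under separation the entrant infers type exactly: excess capacity → low-cost (pays 138), normal capacity → high-cost (pays 26).
  Low-cost: excess capacity gives 138 − 40 = 98; normal capacity gives 26 − 0 = 26. No deviation. ✓
  High-cost: normal capacity gives 26 − 0 = 26; excess capacity gives 138 − 188 = -50. No deviation. ✓
Both hold — the low-cost type sends excess capacity.

excess capacity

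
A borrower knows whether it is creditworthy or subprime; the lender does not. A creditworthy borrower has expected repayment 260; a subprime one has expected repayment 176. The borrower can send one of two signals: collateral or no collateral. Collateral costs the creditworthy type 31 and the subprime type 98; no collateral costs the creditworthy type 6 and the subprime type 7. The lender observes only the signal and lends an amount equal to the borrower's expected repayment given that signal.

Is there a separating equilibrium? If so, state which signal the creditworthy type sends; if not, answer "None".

Try creditworthy → collateral, subprime → no collateral:
  If types separate, collateral earns payment 260 and no collateral earns 176.
  Creditworthy: collateral gives 260 − 31 = 229; no collateral gives 176 − 6 = 170. No deviation. ✓
  Subprime: no collateral gives 176 − 7 = 169; collateral gives 260 − 98 = 162. No deviation. ✓
Both hold — the creditworthy type sends collateral.

collateral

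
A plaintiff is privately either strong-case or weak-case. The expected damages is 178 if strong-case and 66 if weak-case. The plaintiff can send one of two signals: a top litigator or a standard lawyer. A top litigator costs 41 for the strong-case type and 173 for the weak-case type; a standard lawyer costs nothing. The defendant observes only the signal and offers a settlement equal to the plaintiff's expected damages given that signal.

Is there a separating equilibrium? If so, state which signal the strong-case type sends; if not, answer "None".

Try strong-case → top litigator, weak-case → standard lawyer:
  Under separation the defendant infers type exactly: top litigator → strong-case (pays 178), standard lawyer → weak-case (pays 66).
  Strong-case: top litigator gives 178 − 41 = 137; standard lawyer gives 66 − 0 = 66. No deviation. ✓
  Weak-case: standard lawyer gives 66 − 0 = 66; top litigator gives 178 − 173 = 5. No deviation. ✓
Both hold — the strong-case type sends top litigator.

top litigator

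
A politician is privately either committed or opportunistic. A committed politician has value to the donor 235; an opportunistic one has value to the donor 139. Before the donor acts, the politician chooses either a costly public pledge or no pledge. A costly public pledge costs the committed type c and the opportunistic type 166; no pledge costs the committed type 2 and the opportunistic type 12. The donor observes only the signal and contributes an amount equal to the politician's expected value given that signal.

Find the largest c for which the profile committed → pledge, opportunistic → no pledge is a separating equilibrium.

98

Under separation: pledge → committed (pays 235); no pledge → opportunistic (pays 139).
Opportunistic: 139 − 12 = 127 ≥ 235 − 166 = 69. Holds regardless of c. ✓
Committed: 235 − c ≥ 139 − 2, so c ≤ 235 − 137 = 98.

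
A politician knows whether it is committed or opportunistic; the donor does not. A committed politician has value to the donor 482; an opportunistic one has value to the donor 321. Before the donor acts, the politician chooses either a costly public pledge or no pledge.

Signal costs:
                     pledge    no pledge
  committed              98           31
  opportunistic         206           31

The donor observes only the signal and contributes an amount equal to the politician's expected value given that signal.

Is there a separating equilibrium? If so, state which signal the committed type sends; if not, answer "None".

Try committed → pledge, opportunistic → no pledge:
  If types separate, pledge earns payment 482 and no pledge earns 321.
  Committed: pledge gives 482 − 98 = 384; no pledge gives 321 − 31 = 290. No deviation. ✓
  Opportunistic: no pledge gives 321 − 31 = 290; pledge gives 482 − 206 = 276. No deviation. ✓
Both hold — the committed type sends pledge.

pledge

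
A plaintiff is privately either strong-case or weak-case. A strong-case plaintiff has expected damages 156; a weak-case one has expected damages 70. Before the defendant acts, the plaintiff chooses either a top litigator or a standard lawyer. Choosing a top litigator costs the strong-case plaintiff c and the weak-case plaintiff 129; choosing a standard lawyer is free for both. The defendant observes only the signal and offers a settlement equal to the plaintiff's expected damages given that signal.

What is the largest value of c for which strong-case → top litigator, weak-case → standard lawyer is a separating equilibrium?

86

Under separation: top litigator → strong-case (pays 156); standard lawyer → weak-case (pays 70).
Weak-case: 70 − 0 = 70 ≥ 156 − 129 = 27. Holds regardless of c. ✓
Strong-case: 156 − c ≥ 70 − 0, so c ≤ 156 − 70 = 86.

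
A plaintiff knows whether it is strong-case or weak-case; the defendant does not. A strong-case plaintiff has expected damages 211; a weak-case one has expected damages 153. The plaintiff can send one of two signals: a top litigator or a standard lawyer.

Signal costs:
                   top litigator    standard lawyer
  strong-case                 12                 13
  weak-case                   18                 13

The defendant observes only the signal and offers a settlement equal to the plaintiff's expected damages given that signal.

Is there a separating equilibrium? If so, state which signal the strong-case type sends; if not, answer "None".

Try strong-case → top litigator, weak-case → standard lawyer:
  Under separation the defendant infers type exactly: top litigator → strong-case (pays 211), standard lawyer → weak-case (pays 153).
  Strong-case: top litigator gives 211 − 12 = 199; standard lawyer gives 153 − 13 = 140. No deviation. ✓
  Weak-case: standard lawyer gives 153 − 13 = 140; top litigator gives 211 − 18 = 193. Would deviate. ✗
Try strong-case → standard lawyer, weak-case → top litigator:
  Under separation the defendant infers type exactly: standard lawyer → strong-case (pays 211), top litigator → weak-case (pays 153).
  Strong-case: standard lawyer gives 211 − 13 = 198; top litigator gives 153 − 12 = 141. No deviation. ✓
  Weak-case: top litigator gives 153 − 18 = 135; standard lawyer gives 211 − 13 = 198. Would deviate. ✗
Neither assignment is incentive-compatible.

None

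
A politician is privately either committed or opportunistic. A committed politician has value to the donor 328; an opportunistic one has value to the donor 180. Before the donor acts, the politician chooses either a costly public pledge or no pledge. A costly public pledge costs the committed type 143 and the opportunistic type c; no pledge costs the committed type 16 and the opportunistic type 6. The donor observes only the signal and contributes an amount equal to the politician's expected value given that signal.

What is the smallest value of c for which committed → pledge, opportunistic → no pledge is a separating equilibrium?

Under separation: pledge → committed (pays 328); no pledge → opportunistic (pays 180).
Committed: 328 − 143 = 185 ≥ 180 − 16 = 164. Holds regardless of c. ✓
Opportunistic: 180 − 6 ≥ 328 − c, so c ≥ 328 − 174 = 154.

154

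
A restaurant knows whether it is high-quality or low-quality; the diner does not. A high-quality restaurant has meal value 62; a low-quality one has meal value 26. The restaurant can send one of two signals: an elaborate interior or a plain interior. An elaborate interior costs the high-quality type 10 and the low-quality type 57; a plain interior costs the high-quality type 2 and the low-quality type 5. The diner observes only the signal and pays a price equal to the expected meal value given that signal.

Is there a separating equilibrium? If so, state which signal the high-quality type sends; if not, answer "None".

elaborate interior

Try high-quality → elaborate interior, low-quality → plain interior:
  Under separation the diner infers type exactly: elaborate interior → high-quality (pays 62), plain interior → low-quality (pays 26).
  High-quality: elaborate interior gives 62 − 10 = 52; plain interior gives 26 − 2 = 24. No deviation. ✓
  Low-quality: plain interior gives 26 − 5 = 21; elaborate interior gives 62 − 57 = 5. No deviation. ✓
Both hold — the high-quality type sends elaborate interior.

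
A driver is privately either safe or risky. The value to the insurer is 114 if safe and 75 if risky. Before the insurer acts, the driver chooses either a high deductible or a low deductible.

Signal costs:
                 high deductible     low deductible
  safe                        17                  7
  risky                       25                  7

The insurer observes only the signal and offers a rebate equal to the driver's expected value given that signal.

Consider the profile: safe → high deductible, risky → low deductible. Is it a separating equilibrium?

No

Under separation the insurer infers type exactly: high deductible → safe (pays 114), low deductible → risky (pays 75).
Safe: high deductible gives 114 − 17 = 97; low deductible gives 75 − 7 = 68. No deviation. ✓
Risky: low deductible gives 75 − 7 = 68; high deductible gives 114 − 25 = 89. Would deviate. ✗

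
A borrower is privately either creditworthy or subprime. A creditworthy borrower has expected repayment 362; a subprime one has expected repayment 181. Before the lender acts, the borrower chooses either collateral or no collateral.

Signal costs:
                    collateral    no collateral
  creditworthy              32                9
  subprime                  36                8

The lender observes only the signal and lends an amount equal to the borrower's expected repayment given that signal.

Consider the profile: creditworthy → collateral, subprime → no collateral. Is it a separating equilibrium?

If types separate, collateral earns payment 362 and no collateral earns 181.
Creditworthy: collateral gives 362 − 32 = 330; no collateral gives 181 − 9 = 172. No deviation. ✓
Subprime: no collateral gives 181 − 8 = 173; collateral gives 362 − 36 = 326. Would deviate. ✗

No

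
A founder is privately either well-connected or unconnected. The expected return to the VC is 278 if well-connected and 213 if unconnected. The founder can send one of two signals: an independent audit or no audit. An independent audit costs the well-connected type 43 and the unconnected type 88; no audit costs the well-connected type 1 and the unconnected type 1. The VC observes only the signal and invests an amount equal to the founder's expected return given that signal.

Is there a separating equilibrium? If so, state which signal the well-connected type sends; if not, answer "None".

audit

Try well-connected → audit, unconnected → no audit:
  If types separate, audit earns payment 278 and no audit earns 213.
  Well-connected: audit gives 278 − 43 = 235; no audit gives 213 − 1 = 212. No deviation. ✓
  Unconnected: no audit gives 213 − 1 = 212; audit gives 278 − 88 = 190. No deviation. ✓
Both hold — the well-connected type sends audit.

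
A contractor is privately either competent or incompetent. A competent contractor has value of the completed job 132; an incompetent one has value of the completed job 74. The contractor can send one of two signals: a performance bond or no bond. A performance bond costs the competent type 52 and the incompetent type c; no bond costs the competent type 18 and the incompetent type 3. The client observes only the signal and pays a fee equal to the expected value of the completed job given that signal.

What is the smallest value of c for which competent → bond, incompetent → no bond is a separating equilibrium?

61

Under separation: bond → competent (pays 132); no bond → incompetent (pays 74).
Competent: 132 − 52 = 80 ≥ 74 − 18 = 56. Holds regardless of c. ✓
Incompetent: 74 − 3 ≥ 132 − c, so c ≥ 132 − 71 = 61.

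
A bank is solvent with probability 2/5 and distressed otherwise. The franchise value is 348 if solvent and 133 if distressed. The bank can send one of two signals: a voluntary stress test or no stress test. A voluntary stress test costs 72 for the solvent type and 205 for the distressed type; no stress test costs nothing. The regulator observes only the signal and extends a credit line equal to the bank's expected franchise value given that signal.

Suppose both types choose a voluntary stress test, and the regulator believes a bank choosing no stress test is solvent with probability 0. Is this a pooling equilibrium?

No

At the pooled signal (stress test) the regulator holds the prior 2/5 and pays 2/5·348 + 3/5·133 = 219. Off-path (no stress test) belief 0 gives 0·348 + 1·133 = 133.
Solvent: stress test gives 219 − 72 = 147; no stress test gives 133 − 0 = 133. Stays. ✓
Distressed: stress test gives 219 − 205 = 14; no stress test gives 133 − 0 = 133. Deviates. ✗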